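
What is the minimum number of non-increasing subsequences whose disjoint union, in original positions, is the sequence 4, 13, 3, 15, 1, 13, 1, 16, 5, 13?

Place each on the leftmost legal pile:
4 → new pile 1 (tops now [4])
13 → new pile 2 (tops now [4, 13])
3 → pile 1 (tops now [3, 13])
15 → new pile 3 (tops now [3, 13, 15])
1 → pile 1 (tops now [1, 13, 15])
13 → pile 2 (tops now [1, 13, 15])
1 → pile 1 (tops now [1, 13, 15])
16 → new pile 4 (tops now [1, 13, 15, 16])
5 → pile 2 (tops now [1, 5, 15, 16])
13 → pile 3 (tops now [1, 5, 13, 16])
Four piles.

4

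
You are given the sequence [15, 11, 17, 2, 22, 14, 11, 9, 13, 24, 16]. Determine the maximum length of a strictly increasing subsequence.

Let dp[i] be the length of the longest such subsequence ending at index i:
i:      1  2  3  4  5  6  7  8  9 10 11
a[i]:  15 11 17  2 22 14 11  9 13 24 16
dp:     1  1  2  1  3  2  2  2  3  4  4
Maximum dp value is 4.

4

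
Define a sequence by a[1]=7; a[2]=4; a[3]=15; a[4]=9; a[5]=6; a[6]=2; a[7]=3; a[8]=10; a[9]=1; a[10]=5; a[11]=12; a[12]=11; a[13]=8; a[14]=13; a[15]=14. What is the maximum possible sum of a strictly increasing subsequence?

65

Let S[i] be the best sum of a strictly increasing subsequence ending at i:
i:      1  2  3  4  5  6  7  8  9 10 11 12 13 14 15
a[i]:   7  4 15  9  6  2  3 10  1  5 12 11  8 13 14
S:      7  4 22 16 10  2  5 26  1 10 38 37 18 51 65
Maximum is 65 (e.g. 7 + 9 + 10 + 12 + 13 + 14).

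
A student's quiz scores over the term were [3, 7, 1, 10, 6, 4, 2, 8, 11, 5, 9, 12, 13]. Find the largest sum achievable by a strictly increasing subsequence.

Let S[i] be the best sum of a strictly increasing subsequence ending at i:
i:      1  2  3  4  5  6  7  8  9 10 11 12 13
a[i]:   3  7  1 10  6  4  2  8 11  5  9 12 13
S:      3 10  1 20  9  7  3 18 31 12 27 43 56
Maximum is 56 (e.g. 3 + 7 + 10 + 11 + 12 + 13).

56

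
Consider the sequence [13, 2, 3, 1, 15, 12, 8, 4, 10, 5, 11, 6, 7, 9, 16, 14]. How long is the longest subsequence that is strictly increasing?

Track the smallest tail for each achievable length (strict):
13 → extends → [13]
2 → replaces 13 → [2]
3 → extends → [2, 3]
1 → replaces 2 → [1, 3]
15 → extends → [1, 3, 15]
12 → replaces 15 → [1, 3, 12]
8 → replaces 12 → [1, 3, 8]
4 → replaces 8 → [1, 3, 4]
10 → extends → [1, 3, 4, 10]
5 → replaces 10 → [1, 3, 4, 5]
11 → extends → [1, 3, 4, 5, 11]
6 → replaces 11 → [1, 3, 4, 5, 6]
7 → extends → [1, 3, 4, 5, 6, 7]
9 → extends → [1, 3, 4, 5, 6, 7, 9]
16 → extends → [1, 3, 4, 5, 6, 7, 9, 16]
14 → replaces 16 → [1, 3, 4, 5, 6, 7, 9, 14]
Eight tails, so the longest strictly increasing subsequence has length 8 (e.g. 2, 3, 4, 5, 6, 7, 9, 16).

8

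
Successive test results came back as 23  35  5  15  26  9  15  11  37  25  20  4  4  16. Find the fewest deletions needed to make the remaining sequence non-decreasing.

Fewest deletions = n − (longest non-decreasing subsequence).
Patience tails:
23 → extends → [23]
35 → extends → [23, 35]
5 → replaces 23 → [5, 35]
15 → replaces 35 → [5, 15]
26 → extends → [5, 15, 26]
9 → replaces 15 → [5, 9, 26]
15 → replaces 26 → [5, 9, 15]
11 → replaces 15 → [5, 9, 11]
37 → extends → [5, 9, 11, 37]
25 → replaces 37 → [5, 9, 11, 25]
20 → replaces 25 → [5, 9, 11, 20]
4 → replaces 5 → [4, 9, 11, 20]
4 → replaces 9 → [4, 4, 11, 20]
16 → replaces 20 → [4, 4, 11, 16]
Longest non-decreasing subsequence has length 4, so deletions = 14 − 4 = 10.

10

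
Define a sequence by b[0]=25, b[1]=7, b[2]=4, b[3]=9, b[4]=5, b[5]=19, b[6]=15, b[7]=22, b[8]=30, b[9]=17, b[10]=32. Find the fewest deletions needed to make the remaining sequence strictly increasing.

5

Fewest deletions = n − (longest strictly increasing subsequence).
i:      0  1  2  3  4  5  6  7  8  9 10
b[i]:  25  7  4  9  5 19 15 22 30 17 32
dp:     1  1  1  2  2  3  3  4  5  4  6
max dp = 6, so deletions = 11 − 6 = 5.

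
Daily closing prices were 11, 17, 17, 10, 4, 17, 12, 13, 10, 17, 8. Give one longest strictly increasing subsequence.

Patience tails give the LIS length; then backtrack through the dp parents:
11 → extends → [11]
17 → extends → [11, 17]
17 → already a tail → [11, 17]
10 → replaces 11 → [10, 17]
4 → replaces 10 → [4, 17]
17 → already a tail → [4, 17]
12 → replaces 17 → [4, 12]
13 → extends → [4, 12, 13]
10 → replaces 12 → [4, 10, 13]
17 → extends → [4, 10, 13, 17]
8 → replaces 10 → [4, 8, 13, 17]
Length 4; one witness is 11, 12, 13, 17.

11, 12, 13, 17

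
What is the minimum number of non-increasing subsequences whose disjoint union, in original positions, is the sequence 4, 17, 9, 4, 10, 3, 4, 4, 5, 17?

Place each on the leftmost legal pile:
4 → new pile 1 (tops now [4])
17 → new pile 2 (tops now [4, 17])
9 → pile 2 (tops now [4, 9])
4 → pile 1 (tops now [4, 9])
10 → new pile 3 (tops now [4, 9, 10])
3 → pile 1 (tops now [3, 9, 10])
4 → pile 2 (tops now [3, 4, 10])
4 → pile 2 (tops now [3, 4, 10])
5 → pile 3 (tops now [3, 4, 5])
17 → new pile 4 (tops now [3, 4, 5, 17])
Four piles.

4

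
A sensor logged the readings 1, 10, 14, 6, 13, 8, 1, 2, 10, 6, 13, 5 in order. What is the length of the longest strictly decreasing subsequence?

Let dp[i] be the longest strictly decreasing subsequence ending at i:
i:      1  2  3  4  5  6  7  8  9 10 11 12
a[i]:   1 10 14  6 13  8  1  2 10  6 13  5
dp:     1  1  1  2  2  3  4  4  3  4  2  5
Maximum is 5.

5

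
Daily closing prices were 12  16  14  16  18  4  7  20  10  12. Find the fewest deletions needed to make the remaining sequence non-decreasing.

5

Fewest deletions = n − (longest non-decreasing subsequence).
i:      1  2  3  4  5  6  7  8  9 10
a[i]:  12 16 14 16 18  4  7 20 10 12
dp:     1  2  2  3  4  1  2  5  3  4
max dp = 5, so deletions = 10 − 5 = 5.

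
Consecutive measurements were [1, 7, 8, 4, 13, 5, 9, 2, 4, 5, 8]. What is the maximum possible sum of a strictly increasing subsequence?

Let S[i] be the best sum of a strictly increasing subsequence ending at i:
i:      1  2  3  4  5  6  7  8  9 10 11
a[i]:   1  7  8  4 13  5  9  2  4  5  8
S:      1  8 16  5 29 10 25  3  7 12 20
Maximum is 29 (e.g. 1 + 7 + 8 + 13).

29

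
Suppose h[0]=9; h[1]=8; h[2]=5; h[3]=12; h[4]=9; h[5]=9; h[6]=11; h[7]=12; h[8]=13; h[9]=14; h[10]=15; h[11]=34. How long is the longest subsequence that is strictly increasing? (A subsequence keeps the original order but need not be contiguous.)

8

Track the smallest tail for each achievable length (strict):
9 → extends → [9]
8 → replaces 9 → [8]
5 → replaces 8 → [5]
12 → extends → [5, 12]
9 → replaces 12 → [5, 9]
9 → already a tail → [5, 9]
11 → extends → [5, 9, 11]
12 → extends → [5, 9, 11, 12]
13 → extends → [5, 9, 11, 12, 13]
14 → extends → [5, 9, 11, 12, 13, 14]
15 → extends → [5, 9, 11, 12, 13, 14, 15]
34 → extends → [5, 9, 11, 12, 13, 14, 15, 34]
Eight tails, so the longest strictly increasing subsequence has length 8 (e.g. 8, 9, 11, 12, 13, 14, 15, 34).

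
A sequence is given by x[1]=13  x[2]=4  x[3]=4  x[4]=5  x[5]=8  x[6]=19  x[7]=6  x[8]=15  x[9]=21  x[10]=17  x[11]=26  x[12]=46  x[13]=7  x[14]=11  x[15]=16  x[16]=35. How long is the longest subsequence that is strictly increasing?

7

Track the smallest tail for each achievable length (strict):
13 → extends → [13]
4 → replaces 13 → [4]
4 → already a tail → [4]
5 → extends → [4, 5]
8 → extends → [4, 5, 8]
19 → extends → [4, 5, 8, 19]
6 → replaces 8 → [4, 5, 6, 19]
15 → replaces 19 → [4, 5, 6, 15]
21 → extends → [4, 5, 6, 15, 21]
17 → replaces 21 → [4, 5, 6, 15, 17]
26 → extends → [4, 5, 6, 15, 17, 26]
46 → extends → [4, 5, 6, 15, 17, 26, 46]
7 → replaces 15 → [4, 5, 6, 7, 17, 26, 46]
11 → replaces 17 → [4, 5, 6, 7, 11, 26, 46]
16 → replaces 26 → [4, 5, 6, 7, 11, 16, 46]
35 → replaces 46 → [4, 5, 6, 7, 11, 16, 35]
Seven tails, so the longest strictly increasing subsequence has length 7 (e.g. 4, 5, 8, 19, 21, 26, 46).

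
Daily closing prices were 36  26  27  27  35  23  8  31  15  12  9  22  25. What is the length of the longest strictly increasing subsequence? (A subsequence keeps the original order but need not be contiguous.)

Track the smallest tail for each achievable length (strict):
36 → extends → [36]
26 → replaces 36 → [26]
27 → extends → [26, 27]
27 → already a tail → [26, 27]
35 → extends → [26, 27, 35]
23 → replaces 26 → [23, 27, 35]
8 → replaces 23 → [8, 27, 35]
31 → replaces 35 → [8, 27, 31]
15 → replaces 27 → [8, 15, 31]
12 → replaces 15 → [8, 12, 31]
9 → replaces 12 → [8, 9, 31]
22 → replaces 31 → [8, 9, 22]
25 → extends → [8, 9, 22, 25]
Four tails, so the longest strictly increasing subsequence has length 4 (e.g. 8, 15, 22, 25).

4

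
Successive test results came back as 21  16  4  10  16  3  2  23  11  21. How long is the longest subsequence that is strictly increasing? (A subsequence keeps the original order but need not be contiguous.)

4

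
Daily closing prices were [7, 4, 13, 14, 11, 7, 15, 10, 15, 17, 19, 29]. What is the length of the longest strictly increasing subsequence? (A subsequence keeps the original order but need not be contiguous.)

7

Track the smallest tail for each achievable length (strict):
7 → extends → [7]
4 → replaces 7 → [4]
13 → extends → [4, 13]
14 → extends → [4, 13, 14]
11 → replaces 13 → [4, 11, 14]
7 → replaces 11 → [4, 7, 14]
15 → extends → [4, 7, 14, 15]
10 → replaces 14 → [4, 7, 10, 15]
15 → already a tail → [4, 7, 10, 15]
17 → extends → [4, 7, 10, 15, 17]
19 → extends → [4, 7, 10, 15, 17, 19]
29 → extends → [4, 7, 10, 15, 17, 19, 29]
Seven tails, so the longest strictly increasing subsequence has length 7 (e.g. 7, 13, 14, 15, 17, 19, 29).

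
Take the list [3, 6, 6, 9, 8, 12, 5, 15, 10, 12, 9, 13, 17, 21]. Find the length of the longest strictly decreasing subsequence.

Negate each value so 'decreasing' becomes 'increasing', then run patience tails on the negated sequence:
-3 → extends → [-3]
-6 → replaces -3 → [-6]
-6 → already a tail → [-6]
-9 → replaces -6 → [-9]
-8 → extends → [-9, -8]
-12 → replaces -9 → [-12, -8]
-5 → extends → [-12, -8, -5]
-15 → replaces -12 → [-15, -8, -5]
-10 → replaces -8 → [-15, -10, -5]
-12 → replaces -10 → [-15, -12, -5]
-9 → replaces -5 → [-15, -12, -9]
-13 → replaces -12 → [-15, -13, -9]
-17 → replaces -15 → [-17, -13, -9]
-21 → replaces -17 → [-21, -13, -9]
Three tails, so the longest strictly decreasing subsequence of the original has length 3.

3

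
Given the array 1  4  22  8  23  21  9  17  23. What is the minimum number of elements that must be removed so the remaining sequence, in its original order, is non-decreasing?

Fewest deletions = n − (longest non-decreasing subsequence).
i:      1  2  3  4  5  6  7  8  9
a[i]:   1  4 22  8 23 21  9 17 23
dp:     1  2  3  3  4  4  4  5  6
max dp = 6, so deletions = 9 − 6 = 3.

3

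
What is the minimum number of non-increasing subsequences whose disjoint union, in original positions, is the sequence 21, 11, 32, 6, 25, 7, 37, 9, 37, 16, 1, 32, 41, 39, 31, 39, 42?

Place each on the leftmost legal pile:
21 → new pile 1 (tops now [21])
11 → pile 1 (tops now [11])
32 → new pile 2 (tops now [11, 32])
6 → pile 1 (tops now [6, 32])
25 → pile 2 (tops now [6, 25])
7 → pile 2 (tops now [6, 7])
37 → new pile 3 (tops now [6, 7, 37])
9 → pile 3 (tops now [6, 7, 9])
37 → new pile 4 (tops now [6, 7, 9, 37])
16 → pile 4 (tops now [6, 7, 9, 16])
1 → pile 1 (tops now [1, 7, 9, 16])
32 → new pile 5 (tops now [1, 7, 9, 16, 32])
41 → new pile 6 (tops now [1, 7, 9, 16, 32, 41])
39 → pile 6 (tops now [1, 7, 9, 16, 32, 39])
31 → pile 5 (tops now [1, 7, 9, 16, 31, 39])
39 → pile 6 (tops now [1, 7, 9, 16, 31, 39])
42 → new pile 7 (tops now [1, 7, 9, 16, 31, 39, 42])
Seven piles.

7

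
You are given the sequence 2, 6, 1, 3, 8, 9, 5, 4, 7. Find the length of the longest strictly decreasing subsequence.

Negate each value so 'decreasing' becomes 'increasing', then run patience tails on the negated sequence:
-2 → extends → [-2]
-6 → replaces -2 → [-6]
-1 → extends → [-6, -1]
-3 → replaces -1 → [-6, -3]
-8 → replaces -6 → [-8, -3]
-9 → replaces -8 → [-9, -3]
-5 → replaces -3 → [-9, -5]
-4 → extends → [-9, -5, -4]
-7 → replaces -5 → [-9, -7, -4]
Three tails, so the longest strictly decreasing subsequence of the original has length 3.

3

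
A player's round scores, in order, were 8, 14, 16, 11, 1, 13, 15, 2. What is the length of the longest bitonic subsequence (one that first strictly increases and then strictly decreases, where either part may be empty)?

5

inc[i] = longest strictly increasing subsequence ending at i; dec[i] = longest strictly decreasing subsequence starting at i:
i:      1  2  3  4  5  6  7  8
a[i]:   8 14 16 11  1 13 15  2
inc:    1  2  3  2  1  3  4  2
dec:    2  3  3  2  1  2  2  1
Best peak at i=3 (value 16): inc=3, dec=3, length 3+3−1 = 5.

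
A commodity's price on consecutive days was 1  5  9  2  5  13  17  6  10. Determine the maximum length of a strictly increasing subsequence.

5

Track the smallest tail for each achievable length (strict):
1 → extends → [1]
5 → extends → [1, 5]
9 → extends → [1, 5, 9]
2 → replaces 5 → [1, 2, 9]
5 → replaces 9 → [1, 2, 5]
13 → extends → [1, 2, 5, 13]
17 → extends → [1, 2, 5, 13, 17]
6 → replaces 13 → [1, 2, 5, 6, 17]
10 → replaces 17 → [1, 2, 5, 6, 10]
Five tails, so the longest strictly increasing subsequence has length 5 (e.g. 1, 5, 9, 13, 17).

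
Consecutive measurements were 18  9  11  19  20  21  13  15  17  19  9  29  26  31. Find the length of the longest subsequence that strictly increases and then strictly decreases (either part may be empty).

inc[i] = longest strictly increasing subsequence ending at i; dec[i] = longest strictly decreasing subsequence starting at i:
i:      1  2  3  4  5  6  7  8  9 10 11 12 13 14
a[i]:  18  9 11 19 20 21 13 15 17 19  9 29 26 31
inc:    1  1  2  3  4  5  3  4  5  6  1  7  7  8
dec:    3  1  2  3  3  3  2  2  2  2  1  2  1  1
Best peak at i=12 (value 29): inc=7, dec=2, length 7+2−1 = 8.

8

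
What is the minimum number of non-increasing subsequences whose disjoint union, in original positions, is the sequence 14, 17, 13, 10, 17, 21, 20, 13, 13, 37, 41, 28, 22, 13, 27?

5

Place each on the leftmost legal pile:
14 → new pile 1 (tops now [14])
17 → new pile 2 (tops now [14, 17])
13 → pile 1 (tops now [13, 17])
10 → pile 1 (tops now [10, 17])
17 → pile 2 (tops now [10, 17])
21 → new pile 3 (tops now [10, 17, 21])
20 → pile 3 (tops now [10, 17, 20])
13 → pile 2 (tops now [10, 13, 20])
13 → pile 2 (tops now [10, 13, 20])
37 → new pile 4 (tops now [10, 13, 20, 37])
41 → new pile 5 (tops now [10, 13, 20, 37, 41])
28 → pile 4 (tops now [10, 13, 20, 28, 41])
22 → pile 4 (tops now [10, 13, 20, 22, 41])
13 → pile 2 (tops now [10, 13, 20, 22, 41])
27 → pile 5 (tops now [10, 13, 20, 22, 27])
Five piles.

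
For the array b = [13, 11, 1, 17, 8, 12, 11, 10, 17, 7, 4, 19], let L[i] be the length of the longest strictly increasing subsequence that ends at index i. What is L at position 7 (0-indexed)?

dp[i] = 1 + max{dp[j] : j<i, b[j]<b[i]} (or 1 if no such j):
i:      0  1  2  3  4  5  6  7  8  9 10 11
b[i]:  13 11  1 17  8 12 11 10 17  7  4 19
dp:     1  1  1  2  2  3  3  3  4  2  2  5
At index 7 the value is 3.

3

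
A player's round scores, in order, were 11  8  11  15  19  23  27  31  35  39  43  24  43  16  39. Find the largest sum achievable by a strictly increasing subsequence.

Let S[i] be the best sum of a strictly increasing subsequence ending at i:
i:       1   2   3   4   5   6   7   8   9  10  11  12  13  14  15
a[i]:   11   8  11  15  19  23  27  31  35  39  43  24  43  16  39
S:      11   8  19  34  53  76 103 134 169 208 251 100 251  50 208
Maximum is 251 (e.g. 8 + 11 + 15 + 19 + 23 + 27 + 31 + 35 + 39 + 43).

251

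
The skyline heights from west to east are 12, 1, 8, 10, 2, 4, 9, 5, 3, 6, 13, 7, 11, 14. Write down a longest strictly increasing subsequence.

1, 2, 4, 5, 6, 7, 11, 14

Patience tails give the LIS length; then backtrack through the dp parents:
12 → extends → [12]
1 → replaces 12 → [1]
8 → extends → [1, 8]
10 → extends → [1, 8, 10]
2 → replaces 8 → [1, 2, 10]
4 → replaces 10 → [1, 2, 4]
9 → extends → [1, 2, 4, 9]
5 → replaces 9 → [1, 2, 4, 5]
3 → replaces 4 → [1, 2, 3, 5]
6 → extends → [1, 2, 3, 5, 6]
13 → extends → [1, 2, 3, 5, 6, 13]
7 → replaces 13 → [1, 2, 3, 5, 6, 7]
11 → extends → [1, 2, 3, 5, 6, 7, 11]
14 → extends → [1, 2, 3, 5, 6, 7, 11, 14]
Length 8; one witness is 1, 2, 4, 5, 6, 7, 11, 14.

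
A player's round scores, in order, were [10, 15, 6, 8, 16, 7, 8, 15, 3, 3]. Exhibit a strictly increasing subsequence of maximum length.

6, 7, 8, 15

Patience tails give the LIS length; then backtrack through the dp parents:
10 → extends → [10]
15 → extends → [10, 15]
6 → replaces 10 → [6, 15]
8 → replaces 15 → [6, 8]
16 → extends → [6, 8, 16]
7 → replaces 8 → [6, 7, 16]
8 → replaces 16 → [6, 7, 8]
15 → extends → [6, 7, 8, 15]
3 → replaces 6 → [3, 7, 8, 15]
3 → already a tail → [3, 7, 8, 15]
Length 4; one witness is 6, 7, 8, 15.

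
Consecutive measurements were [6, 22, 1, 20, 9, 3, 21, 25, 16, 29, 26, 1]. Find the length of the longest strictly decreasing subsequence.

Negate each value so 'decreasing' becomes 'increasing', then run patience tails on the negated sequence:
-6 → extends → [-6]
-22 → replaces -6 → [-22]
-1 → extends → [-22, -1]
-20 → replaces -1 → [-22, -20]
-9 → extends → [-22, -20, -9]
-3 → extends → [-22, -20, -9, -3]
-21 → replaces -20 → [-22, -21, -9, -3]
-25 → replaces -22 → [-25, -21, -9, -3]
-16 → replaces -9 → [-25, -21, -16, -3]
-29 → replaces -25 → [-29, -21, -16, -3]
-26 → replaces -21 → [-29, -26, -16, -3]
-1 → extends → [-29, -26, -16, -3, -1]
Five tails, so the longest strictly decreasing subsequence of the original has length 5.

5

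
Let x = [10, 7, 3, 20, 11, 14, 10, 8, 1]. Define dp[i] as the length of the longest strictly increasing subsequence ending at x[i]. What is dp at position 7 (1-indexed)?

dp[i] = 1 + max{dp[j] : j<i, x[j]<x[i]} (or 1 if no such j):
i:      1  2  3  4  5  6  7  8  9
x[i]:  10  7  3 20 11 14 10  8  1
dp:     1  1  1  2  2  3  2  2  1
At index 7 the value is 2.

2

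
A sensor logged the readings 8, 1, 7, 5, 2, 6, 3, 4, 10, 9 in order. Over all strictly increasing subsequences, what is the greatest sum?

Let S[i] be the best sum of a strictly increasing subsequence ending at i:
i:      1  2  3  4  5  6  7  8  9 10
a[i]:   8  1  7  5  2  6  3  4 10  9
S:      8  1  8  6  3 12  6 10 22 21
Maximum is 22 (e.g. 1 + 5 + 6 + 10).

22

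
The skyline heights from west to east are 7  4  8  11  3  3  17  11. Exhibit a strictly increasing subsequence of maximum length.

Patience tails give the LIS length; then backtrack through the dp parents:
7 → extends → [7]
4 → replaces 7 → [4]
8 → extends → [4, 8]
11 → extends → [4, 8, 11]
3 → replaces 4 → [3, 8, 11]
3 → already a tail → [3, 8, 11]
17 → extends → [3, 8, 11, 17]
11 → already a tail → [3, 8, 11, 17]
Length 4; one witness is 7, 8, 11, 17.

7, 8, 11, 17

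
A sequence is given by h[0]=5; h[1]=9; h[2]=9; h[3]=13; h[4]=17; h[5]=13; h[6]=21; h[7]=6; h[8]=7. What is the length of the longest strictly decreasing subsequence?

3

Negate each value so 'decreasing' becomes 'increasing', then run patience tails on the negated sequence:
-5 → extends → [-5]
-9 → replaces -5 → [-9]
-9 → already a tail → [-9]
-13 → replaces -9 → [-13]
-17 → replaces -13 → [-17]
-13 → extends → [-17, -13]
-21 → replaces -17 → [-21, -13]
-6 → extends → [-21, -13, -6]
-7 → replaces -6 → [-21, -13, -7]
Three tails, so the longest strictly decreasing subsequence of the original has length 3.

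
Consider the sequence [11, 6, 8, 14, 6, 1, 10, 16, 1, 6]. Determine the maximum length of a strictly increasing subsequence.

4

Let dp[i] be the length of the longest such subsequence ending at index i:
i:      1  2  3  4  5  6  7  8  9 10
a[i]:  11  6  8 14  6  1 10 16  1  6
dp:     1  1  2  3  1  1  3  4  1  2
Maximum dp value is 4.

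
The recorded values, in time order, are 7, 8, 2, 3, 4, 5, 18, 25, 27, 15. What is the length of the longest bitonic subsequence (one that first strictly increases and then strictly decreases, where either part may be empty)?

inc[i] = longest strictly increasing subsequence ending at i; dec[i] = longest strictly decreasing subsequence starting at i:
i:      1  2  3  4  5  6  7  8  9 10
a[i]:   7  8  2  3  4  5 18 25 27 15
inc:    1  2  1  2  3  4  5  6  7  5
dec:    2  2  1  1  1  1  2  2  2  1
Best peak at i=9 (value 27): inc=7, dec=2, length 7+2−1 = 8.

8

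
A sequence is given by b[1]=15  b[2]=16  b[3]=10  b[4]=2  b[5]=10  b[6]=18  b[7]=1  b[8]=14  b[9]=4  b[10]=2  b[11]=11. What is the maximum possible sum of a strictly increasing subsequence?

49

Let S[i] be the best sum of a strictly increasing subsequence ending at i:
i:      1  2  3  4  5  6  7  8  9 10 11
b[i]:  15 16 10  2 10 18  1 14  4  2 11
S:     15 31 10  2 12 49  1 26  6  3 23
Maximum is 49 (e.g. 15 + 16 + 18).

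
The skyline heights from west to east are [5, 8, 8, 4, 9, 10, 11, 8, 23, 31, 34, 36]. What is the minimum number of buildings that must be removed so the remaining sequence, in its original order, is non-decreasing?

Fewest deletions = n − (longest non-decreasing subsequence).
i:      1  2  3  4  5  6  7  8  9 10 11 12
a[i]:   5  8  8  4  9 10 11  8 23 31 34 36
dp:     1  2  3  1  4  5  6  4  7  8  9 10
max dp = 10, so deletions = 12 − 10 = 2.

2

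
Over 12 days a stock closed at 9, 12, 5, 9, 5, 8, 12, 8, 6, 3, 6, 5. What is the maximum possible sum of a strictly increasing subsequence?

26

Let S[i] be the best sum of a strictly increasing subsequence ending at i:
i:      1  2  3  4  5  6  7  8  9 10 11 12
a[i]:   9 12  5  9  5  8 12  8  6  3  6  5
S:      9 21  5 14  5 13 26 13 11  3 11  8
Maximum is 26 (e.g. 5 + 9 + 12).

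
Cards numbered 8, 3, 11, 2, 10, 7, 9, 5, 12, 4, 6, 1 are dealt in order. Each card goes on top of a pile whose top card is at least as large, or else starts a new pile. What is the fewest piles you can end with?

Place each on the leftmost legal pile:
8 → new pile 1 (tops now [8])
3 → pile 1 (tops now [3])
11 → new pile 2 (tops now [3, 11])
2 → pile 1 (tops now [2, 11])
10 → pile 2 (tops now [2, 10])
7 → pile 2 (tops now [2, 7])
9 → new pile 3 (tops now [2, 7, 9])
5 → pile 2 (tops now [2, 5, 9])
12 → new pile 4 (tops now [2, 5, 9, 12])
4 → pile 2 (tops now [2, 4, 9, 12])
6 → pile 3 (tops now [2, 4, 6, 12])
1 → pile 1 (tops now [1, 4, 6, 12])
Four piles.

4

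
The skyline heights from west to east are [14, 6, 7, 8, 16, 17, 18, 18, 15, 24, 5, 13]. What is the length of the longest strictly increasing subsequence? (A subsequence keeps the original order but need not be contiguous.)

7

Track the smallest tail for each achievable length (strict):
14 → extends → [14]
6 → replaces 14 → [6]
7 → extends → [6, 7]
8 → extends → [6, 7, 8]
16 → extends → [6, 7, 8, 16]
17 → extends → [6, 7, 8, 16, 17]
18 → extends → [6, 7, 8, 16, 17, 18]
18 → already a tail → [6, 7, 8, 16, 17, 18]
15 → replaces 16 → [6, 7, 8, 15, 17, 18]
24 → extends → [6, 7, 8, 15, 17, 18, 24]
5 → replaces 6 → [5, 7, 8, 15, 17, 18, 24]
13 → replaces 15 → [5, 7, 8, 13, 17, 18, 24]
Seven tails, so the longest strictly increasing subsequence has length 7 (e.g. 6, 7, 8, 16, 17, 18, 24).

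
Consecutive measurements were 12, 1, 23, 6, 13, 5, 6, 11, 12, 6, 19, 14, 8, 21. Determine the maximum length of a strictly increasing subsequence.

7

Track the smallest tail for each achievable length (strict):
12 → extends → [12]
1 → replaces 12 → [1]
23 → extends → [1, 23]
6 → replaces 23 → [1, 6]
13 → extends → [1, 6, 13]
5 → replaces 6 → [1, 5, 13]
6 → replaces 13 → [1, 5, 6]
11 → extends → [1, 5, 6, 11]
12 → extends → [1, 5, 6, 11, 12]
6 → already a tail → [1, 5, 6, 11, 12]
19 → extends → [1, 5, 6, 11, 12, 19]
14 → replaces 19 → [1, 5, 6, 11, 12, 14]
8 → replaces 11 → [1, 5, 6, 8, 12, 14]
21 → extends → [1, 5, 6, 8, 12, 14, 21]
Seven tails, so the longest strictly increasing subsequence has length 7 (e.g. 1, 5, 6, 11, 12, 19, 21).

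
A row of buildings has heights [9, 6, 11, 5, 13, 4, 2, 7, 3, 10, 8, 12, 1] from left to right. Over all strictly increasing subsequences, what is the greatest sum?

Let S[i] be the best sum of a strictly increasing subsequence ending at i:
i:      1  2  3  4  5  6  7  8  9 10 11 12 13
a[i]:   9  6 11  5 13  4  2  7  3 10  8 12  1
S:      9  6 20  5 33  4  2 13  5 23 21 35  1
Maximum is 35 (e.g. 6 + 7 + 10 + 12).

35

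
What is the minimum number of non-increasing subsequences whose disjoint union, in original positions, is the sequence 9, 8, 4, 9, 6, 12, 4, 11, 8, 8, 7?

3

Place each on the leftmost legal pile:
9 → new pile 1 (tops now [9])
8 → pile 1 (tops now [8])
4 → pile 1 (tops now [4])
9 → new pile 2 (tops now [4, 9])
6 → pile 2 (tops now [4, 6])
12 → new pile 3 (tops now [4, 6, 12])
4 → pile 1 (tops now [4, 6, 12])
11 → pile 3 (tops now [4, 6, 11])
8 → pile 3 (tops now [4, 6, 8])
8 → pile 3 (tops now [4, 6, 8])
7 → pile 3 (tops now [4, 6, 7])
Three piles.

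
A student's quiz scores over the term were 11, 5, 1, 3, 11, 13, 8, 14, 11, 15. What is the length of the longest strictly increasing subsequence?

6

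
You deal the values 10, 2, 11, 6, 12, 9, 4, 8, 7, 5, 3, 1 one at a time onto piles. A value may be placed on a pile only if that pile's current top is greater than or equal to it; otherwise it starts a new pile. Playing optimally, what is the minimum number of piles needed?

The minimum number of non-increasing subsequences covering a sequence equals the length of its longest strictly increasing subsequence.
LIS length is 3 (e.g. 10, 11, 12), so 3 piles are needed.

3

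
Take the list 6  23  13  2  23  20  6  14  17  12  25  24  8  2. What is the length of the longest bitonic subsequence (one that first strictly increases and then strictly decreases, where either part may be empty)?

8

inc[i] = longest strictly increasing subsequence ending at i; dec[i] = longest strictly decreasing subsequence starting at i:
i:      1  2  3  4  5  6  7  8  9 10 11 12 13 14
a[i]:   6 23 13  2 23 20  6 14 17 12 25 24  8  2
inc:    1  2  2  1  3  3  2  3  4  3  5  5  3  1
dec:    2  6  4  1  6  5  2  4  4  3  4  3  2  1
Best peak at i=5 (value 23): inc=3, dec=6, length 3+6−1 = 8.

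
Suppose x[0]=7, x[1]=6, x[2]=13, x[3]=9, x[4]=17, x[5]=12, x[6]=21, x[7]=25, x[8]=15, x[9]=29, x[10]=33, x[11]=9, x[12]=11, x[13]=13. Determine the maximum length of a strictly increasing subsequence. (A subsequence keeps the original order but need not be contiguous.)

Let dp[i] be the length of the longest such subsequence ending at index i:
i:      0  1  2  3  4  5  6  7  8  9 10 11 12 13
x[i]:   7  6 13  9 17 12 21 25 15 29 33  9 11 13
dp:     1  1  2  2  3  3  4  5  4  6  7  2  3  4
Maximum dp value is 7.

7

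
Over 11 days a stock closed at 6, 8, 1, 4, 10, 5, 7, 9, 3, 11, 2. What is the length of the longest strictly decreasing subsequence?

Negate each value so 'decreasing' becomes 'increasing', then run patience tails on the negated sequence:
-6 → extends → [-6]
-8 → replaces -6 → [-8]
-1 → extends → [-8, -1]
-4 → replaces -1 → [-8, -4]
-10 → replaces -8 → [-10, -4]
-5 → replaces -4 → [-10, -5]
-7 → replaces -5 → [-10, -7]
-9 → replaces -7 → [-10, -9]
-3 → extends → [-10, -9, -3]
-11 → replaces -10 → [-11, -9, -3]
-2 → extends → [-11, -9, -3, -2]
Four tails, so the longest strictly decreasing subsequence of the original has length 4.

4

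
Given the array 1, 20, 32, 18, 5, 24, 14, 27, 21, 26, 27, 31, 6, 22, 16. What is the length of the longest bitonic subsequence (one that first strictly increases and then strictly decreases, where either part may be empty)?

inc[i] = longest strictly increasing subsequence ending at i; dec[i] = longest strictly decreasing subsequence starting at i:
i:      1  2  3  4  5  6  7  8  9 10 11 12 13 14 15
a[i]:   1 20 32 18  5 24 14 27 21 26 27 31  6 22 16
inc:    1  2  3  2  2  3  3  4  4  5  6  7  3  5  4
dec:    1  4  5  3  1  3  2  4  2  3  3  3  1  2  1
Best peak at i=12 (value 31): inc=7, dec=3, length 7+3−1 = 9.

9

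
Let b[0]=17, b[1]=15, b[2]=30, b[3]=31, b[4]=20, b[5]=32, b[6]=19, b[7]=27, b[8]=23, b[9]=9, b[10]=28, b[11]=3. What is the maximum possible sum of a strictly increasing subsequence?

Let S[i] be the best sum of a strictly increasing subsequence ending at i:
i:       0   1   2   3   4   5   6   7   8   9  10  11
b[i]:   17  15  30  31  20  32  19  27  23   9  28   3
S:      17  15  47  78  37 110  36  64  60   9  92   3
Maximum is 110 (e.g. 17 + 30 + 31 + 32).

110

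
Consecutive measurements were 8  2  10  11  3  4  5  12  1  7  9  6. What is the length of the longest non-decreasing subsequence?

Track the smallest tail for each achievable length (allowing ties):
8 → extends → [8]
2 → replaces 8 → [2]
10 → extends → [2, 10]
11 → extends → [2, 10, 11]
3 → replaces 10 → [2, 3, 11]
4 → replaces 11 → [2, 3, 4]
5 → extends → [2, 3, 4, 5]
12 → extends → [2, 3, 4, 5, 12]
1 → replaces 2 → [1, 3, 4, 5, 12]
7 → replaces 12 → [1, 3, 4, 5, 7]
9 → extends → [1, 3, 4, 5, 7, 9]
6 → replaces 7 → [1, 3, 4, 5, 6, 9]
Six tails, so the longest non-decreasing subsequence has length 6 (e.g. 2, 3, 4, 5, 7, 9).

6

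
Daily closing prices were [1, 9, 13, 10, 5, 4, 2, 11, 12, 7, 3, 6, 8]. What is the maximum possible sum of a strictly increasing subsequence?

43

Let S[i] be the best sum of a strictly increasing subsequence ending at i:
i:      1  2  3  4  5  6  7  8  9 10 11 12 13
a[i]:   1  9 13 10  5  4  2 11 12  7  3  6  8
S:      1 10 23 20  6  5  3 31 43 13  6 12 21
Maximum is 43 (e.g. 1 + 9 + 10 + 11 + 12).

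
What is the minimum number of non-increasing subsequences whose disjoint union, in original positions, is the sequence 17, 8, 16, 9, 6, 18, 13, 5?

Place each on the leftmost legal pile:
17 → new pile 1 (tops now [17])
8 → pile 1 (tops now [8])
16 → new pile 2 (tops now [8, 16])
9 → pile 2 (tops now [8, 9])
6 → pile 1 (tops now [6, 9])
18 → new pile 3 (tops now [6, 9, 18])
13 → pile 3 (tops now [6, 9, 13])
5 → pile 1 (tops now [5, 9, 13])
Three piles.

3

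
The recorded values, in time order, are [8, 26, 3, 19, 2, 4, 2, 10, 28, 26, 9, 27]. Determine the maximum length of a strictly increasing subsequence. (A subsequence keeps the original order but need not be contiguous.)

Let dp[i] be the length of the longest such subsequence ending at index i:
i:      1  2  3  4  5  6  7  8  9 10 11 12
a[i]:   8 26  3 19  2  4  2 10 28 26  9 27
dp:     1  2  1  2  1  2  1  3  4  4  3  5
Maximum dp value is 5.

5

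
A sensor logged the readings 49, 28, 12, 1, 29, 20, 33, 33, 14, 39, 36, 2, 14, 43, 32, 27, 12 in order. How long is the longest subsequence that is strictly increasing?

5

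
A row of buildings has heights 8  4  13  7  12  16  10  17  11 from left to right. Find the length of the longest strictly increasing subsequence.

Track the smallest tail for each achievable length (strict):
8 → extends → [8]
4 → replaces 8 → [4]
13 → extends → [4, 13]
7 → replaces 13 → [4, 7]
12 → extends → [4, 7, 12]
16 → extends → [4, 7, 12, 16]
10 → replaces 12 → [4, 7, 10, 16]
17 → extends → [4, 7, 10, 16, 17]
11 → replaces 16 → [4, 7, 10, 11, 17]
Five tails, so the longest strictly increasing subsequence has length 5 (e.g. 4, 7, 12, 16, 17).

5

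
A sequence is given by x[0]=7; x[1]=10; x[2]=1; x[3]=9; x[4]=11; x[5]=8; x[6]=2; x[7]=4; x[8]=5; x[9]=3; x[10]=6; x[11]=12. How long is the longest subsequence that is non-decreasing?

Track the smallest tail for each achievable length (allowing ties):
7 → extends → [7]
10 → extends → [7, 10]
1 → replaces 7 → [1, 10]
9 → replaces 10 → [1, 9]
11 → extends → [1, 9, 11]
8 → replaces 9 → [1, 8, 11]
2 → replaces 8 → [1, 2, 11]
4 → replaces 11 → [1, 2, 4]
5 → extends → [1, 2, 4, 5]
3 → replaces 4 → [1, 2, 3, 5]
6 → extends → [1, 2, 3, 5, 6]
12 → extends → [1, 2, 3, 5, 6, 12]
Six tails, so the longest non-decreasing subsequence has length 6 (e.g. 1, 2, 4, 5, 6, 12).

6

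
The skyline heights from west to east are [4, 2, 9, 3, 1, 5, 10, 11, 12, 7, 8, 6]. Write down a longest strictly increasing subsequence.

2, 3, 5, 10, 11, 12

Patience tails give the LIS length; then backtrack through the dp parents:
4 → extends → [4]
2 → replaces 4 → [2]
9 → extends → [2, 9]
3 → replaces 9 → [2, 3]
1 → replaces 2 → [1, 3]
5 → extends → [1, 3, 5]
10 → extends → [1, 3, 5, 10]
11 → extends → [1, 3, 5, 10, 11]
12 → extends → [1, 3, 5, 10, 11, 12]
7 → replaces 10 → [1, 3, 5, 7, 11, 12]
8 → replaces 11 → [1, 3, 5, 7, 8, 12]
6 → replaces 7 → [1, 3, 5, 6, 8, 12]
Length 6; one witness is 2, 3, 5, 10, 11, 12.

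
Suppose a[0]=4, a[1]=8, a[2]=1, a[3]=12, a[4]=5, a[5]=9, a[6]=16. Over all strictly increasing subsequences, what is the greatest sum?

Let S[i] be the best sum of a strictly increasing subsequence ending at i:
i:      0  1  2  3  4  5  6
a[i]:   4  8  1 12  5  9 16
S:      4 12  1 24  9 21 40
Maximum is 40 (e.g. 4 + 8 + 12 + 16).

40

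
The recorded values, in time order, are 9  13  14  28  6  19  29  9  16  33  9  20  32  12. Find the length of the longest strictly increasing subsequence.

6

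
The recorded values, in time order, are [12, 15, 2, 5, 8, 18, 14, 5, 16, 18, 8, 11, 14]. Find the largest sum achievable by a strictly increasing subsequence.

Let S[i] be the best sum of a strictly increasing subsequence ending at i:
i:      1  2  3  4  5  6  7  8  9 10 11 12 13
a[i]:  12 15  2  5  8 18 14  5 16 18  8 11 14
S:     12 27  2  7 15 45 29  7 45 63 15 26 40
Maximum is 63 (e.g. 2 + 5 + 8 + 14 + 16 + 18).

63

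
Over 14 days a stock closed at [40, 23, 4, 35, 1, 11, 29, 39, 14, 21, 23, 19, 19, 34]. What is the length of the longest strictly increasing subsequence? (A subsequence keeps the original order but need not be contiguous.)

6

Let dp[i] be the length of the longest such subsequence ending at index i:
i:      1  2  3  4  5  6  7  8  9 10 11 12 13 14
a[i]:  40 23  4 35  1 11 29 39 14 21 23 19 19 34
dp:     1  1  1  2  1  2  3  4  3  4  5  4  4  6
Maximum dp value is 6.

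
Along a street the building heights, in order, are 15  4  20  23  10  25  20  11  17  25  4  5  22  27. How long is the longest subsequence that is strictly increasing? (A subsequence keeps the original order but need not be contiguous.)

Track the smallest tail for each achievable length (strict):
15 → extends → [15]
4 → replaces 15 → [4]
20 → extends → [4, 20]
23 → extends → [4, 20, 23]
10 → replaces 20 → [4, 10, 23]
25 → extends → [4, 10, 23, 25]
20 → replaces 23 → [4, 10, 20, 25]
11 → replaces 20 → [4, 10, 11, 25]
17 → replaces 25 → [4, 10, 11, 17]
25 → extends → [4, 10, 11, 17, 25]
4 → already a tail → [4, 10, 11, 17, 25]
5 → replaces 10 → [4, 5, 11, 17, 25]
22 → replaces 25 → [4, 5, 11, 17, 22]
27 → extends → [4, 5, 11, 17, 22, 27]
Six tails, so the longest strictly increasing subsequence has length 6 (e.g. 4, 10, 11, 17, 25, 27).

6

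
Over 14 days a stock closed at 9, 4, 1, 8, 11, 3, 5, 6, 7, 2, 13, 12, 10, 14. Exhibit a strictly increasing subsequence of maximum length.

1, 3, 5, 6, 7, 13, 14

Patience tails give the LIS length; then backtrack through the dp parents:
9 → extends → [9]
4 → replaces 9 → [4]
1 → replaces 4 → [1]
8 → extends → [1, 8]
11 → extends → [1, 8, 11]
3 → replaces 8 → [1, 3, 11]
5 → replaces 11 → [1, 3, 5]
6 → extends → [1, 3, 5, 6]
7 → extends → [1, 3, 5, 6, 7]
2 → replaces 3 → [1, 2, 5, 6, 7]
13 → extends → [1, 2, 5, 6, 7, 13]
12 → replaces 13 → [1, 2, 5, 6, 7, 12]
10 → replaces 12 → [1, 2, 5, 6, 7, 10]
14 → extends → [1, 2, 5, 6, 7, 10, 14]
Length 7; one witness is 1, 3, 5, 6, 7, 13, 14.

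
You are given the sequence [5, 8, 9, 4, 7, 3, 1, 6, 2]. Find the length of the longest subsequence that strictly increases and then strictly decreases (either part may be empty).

6

inc[i] = longest strictly increasing subsequence ending at i; dec[i] = longest strictly decreasing subsequence starting at i:
i:     1 2 3 4 5 6 7 8 9
a[i]:  5 8 9 4 7 3 1 6 2
inc:   1 2 3 1 2 1 1 2 2
dec:   4 4 4 3 3 2 1 2 1
Best peak at i=3 (value 9): inc=3, dec=4, length 3+4−1 = 6.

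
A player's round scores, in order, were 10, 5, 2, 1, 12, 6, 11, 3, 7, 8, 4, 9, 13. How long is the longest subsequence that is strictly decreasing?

4

Let dp[i] be the longest strictly decreasing subsequence ending at i:
i:      1  2  3  4  5  6  7  8  9 10 11 12 13
a[i]:  10  5  2  1 12  6 11  3  7  8  4  9 13
dp:     1  2  3  4  1  2  2  3  3  3  4  3  1
Maximum is 4.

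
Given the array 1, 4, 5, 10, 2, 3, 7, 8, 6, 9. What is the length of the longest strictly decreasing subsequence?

Negate each value so 'decreasing' becomes 'increasing', then run patience tails on the negated sequence:
-1 → extends → [-1]
-4 → replaces -1 → [-4]
-5 → replaces -4 → [-5]
-10 → replaces -5 → [-10]
-2 → extends → [-10, -2]
-3 → replaces -2 → [-10, -3]
-7 → replaces -3 → [-10, -7]
-8 → replaces -7 → [-10, -8]
-6 → extends → [-10, -8, -6]
-9 → replaces -8 → [-10, -9, -6]
Three tails, so the longest strictly decreasing subsequence of the original has length 3.

3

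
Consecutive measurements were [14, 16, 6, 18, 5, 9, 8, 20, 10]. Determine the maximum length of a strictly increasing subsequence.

Track the smallest tail for each achievable length (strict):
14 → extends → [14]
16 → extends → [14, 16]
6 → replaces 14 → [6, 16]
18 → extends → [6, 16, 18]
5 → replaces 6 → [5, 16, 18]
9 → replaces 16 → [5, 9, 18]
8 → replaces 9 → [5, 8, 18]
20 → extends → [5, 8, 18, 20]
10 → replaces 18 → [5, 8, 10, 20]
Four tails, so the longest strictly increasing subsequence has length 4 (e.g. 14, 16, 18, 20).

4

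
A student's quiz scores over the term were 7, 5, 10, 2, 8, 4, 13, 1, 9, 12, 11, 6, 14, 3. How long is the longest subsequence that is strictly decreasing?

Let dp[i] be the longest strictly decreasing subsequence ending at i:
i:      1  2  3  4  5  6  7  8  9 10 11 12 13 14
a[i]:   7  5 10  2  8  4 13  1  9 12 11  6 14  3
dp:     1  2  1  3  2  3  1  4  2  2  3  4  1  5
Maximum is 5.

5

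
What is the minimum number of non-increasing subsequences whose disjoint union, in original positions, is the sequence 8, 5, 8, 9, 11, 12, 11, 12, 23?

6

The minimum number of non-increasing subsequences covering a sequence equals the length of its longest strictly increasing subsequence.
LIS length is 6 (e.g. 5, 8, 9, 11, 12, 23), so 6 piles are needed.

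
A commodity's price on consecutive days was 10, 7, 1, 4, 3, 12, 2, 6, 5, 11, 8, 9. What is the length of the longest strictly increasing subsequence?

5

Track the smallest tail for each achievable length (strict):
10 → extends → [10]
7 → replaces 10 → [7]
1 → replaces 7 → [1]
4 → extends → [1, 4]
3 → replaces 4 → [1, 3]
12 → extends → [1, 3, 12]
2 → replaces 3 → [1, 2, 12]
6 → replaces 12 → [1, 2, 6]
5 → replaces 6 → [1, 2, 5]
11 → extends → [1, 2, 5, 11]
8 → replaces 11 → [1, 2, 5, 8]
9 → extends → [1, 2, 5, 8, 9]
Five tails, so the longest strictly increasing subsequence has length 5 (e.g. 1, 4, 6, 8, 9).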